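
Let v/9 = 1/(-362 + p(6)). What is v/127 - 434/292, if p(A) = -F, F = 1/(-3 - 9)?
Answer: -119704505/80527906 ≈ -1.4865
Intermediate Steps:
F = -1/12 (F = 1/(-12) = -1/12 ≈ -0.083333)
p(A) = 1/12 (p(A) = -1*(-1/12) = 1/12)
v = -108/4343 (v = 9/(-362 + 1/12) = 9/(-4343/12) = 9*(-12/4343) = -108/4343 ≈ -0.024868)
v/127 - 434/292 = -108/4343/127 - 434/292 = -108/4343*1/127 - 434*1/292 = -108/551561 - 217/146 = -119704505/80527906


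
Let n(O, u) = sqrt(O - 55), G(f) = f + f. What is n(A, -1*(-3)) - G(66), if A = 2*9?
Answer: -132 + I*sqrt(37) ≈ -132.0 + 6.0828*I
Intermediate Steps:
G(f) = 2*f
A = 18
n(O, u) = sqrt(-55 + O)
n(A, -1*(-3)) - G(66) = sqrt(-55 + 18) - 2*66 = sqrt(-37) - 1*132 = I*sqrt(37) - 132 = -132 + I*sqrt(37)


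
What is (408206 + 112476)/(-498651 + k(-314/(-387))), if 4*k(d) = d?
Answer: -403007868/385955717 ≈ -1.0442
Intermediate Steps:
k(d) = d/4
(408206 + 112476)/(-498651 + k(-314/(-387))) = (408206 + 112476)/(-498651 + (-314/(-387))/4) = 520682/(-498651 + (-314*(-1/387))/4) = 520682/(-498651 + (¼)*(314/387)) = 520682/(-498651 + 157/774) = 520682/(-385955717/774) = 520682*(-774/385955717) = -403007868/385955717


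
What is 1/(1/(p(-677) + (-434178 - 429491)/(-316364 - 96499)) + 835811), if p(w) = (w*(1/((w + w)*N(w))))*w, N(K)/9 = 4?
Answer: 72441361/60547276470059 ≈ 1.1964e-6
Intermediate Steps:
N(K) = 36 (N(K) = 9*4 = 36)
p(w) = w/72 (p(w) = (w*(1/((w + w)*36)))*w = (w*((1/36)/(2*w)))*w = (w*((1/(2*w))*(1/36)))*w = (w*(1/(72*w)))*w = w/72)
1/(1/(p(-677) + (-434178 - 429491)/(-316364 - 96499)) + 835811) = 1/(1/((1/72)*(-677) + (-434178 - 429491)/(-316364 - 96499)) + 835811) = 1/(1/(-677/72 - 863669/(-412863)) + 835811) = 1/(1/(-677/72 - 863669*(-1/412863)) + 835811) = 1/(1/(-677/72 + 863669/412863) + 835811) = 1/(1/(-72441361/9908712) + 835811) = 1/(-9908712/72441361 + 835811) = 1/(60547276470059/72441361) = 72441361/60547276470059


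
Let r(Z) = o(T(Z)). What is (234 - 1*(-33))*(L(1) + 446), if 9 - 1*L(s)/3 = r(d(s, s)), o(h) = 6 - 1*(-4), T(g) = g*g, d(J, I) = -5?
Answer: 118281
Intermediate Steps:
T(g) = g²
o(h) = 10 (o(h) = 6 + 4 = 10)
r(Z) = 10
L(s) = -3 (L(s) = 27 - 3*10 = 27 - 30 = -3)
(234 - 1*(-33))*(L(1) + 446) = (234 - 1*(-33))*(-3 + 446) = (234 + 33)*443 = 267*443 = 118281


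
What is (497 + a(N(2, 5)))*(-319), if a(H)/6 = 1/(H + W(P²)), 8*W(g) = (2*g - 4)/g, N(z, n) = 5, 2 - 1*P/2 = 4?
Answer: -26537929/167 ≈ -1.5891e+5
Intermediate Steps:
P = -4 (P = 4 - 2*4 = 4 - 8 = -4)
W(g) = (-4 + 2*g)/(8*g) (W(g) = ((2*g - 4)/g)/8 = ((-4 + 2*g)/g)/8 = (-4 + 2*g)/(8*g))
a(H) = 6/(7/32 + H) (a(H) = 6/(H + (-2 + (-4)²)/(4*((-4)²))) = 6/(H + (¼)*(-2 + 16)/16) = 6/(H + (¼)*(1/16)*14) = 6/(H + 7/32) = 6/(7/32 + H))
(497 + a(N(2, 5)))*(-319) = (497 + 192/(7 + 32*5))*(-319) = (497 + 192/(7 + 160))*(-319) = (497 + 192/167)*(-319) = (83191/167)*(-319) = -26537929/167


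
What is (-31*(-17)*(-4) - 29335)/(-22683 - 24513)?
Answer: 10481/15732 ≈ 0.66622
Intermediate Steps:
(-31*(-17)*(-4) - 29335)/(-22683 - 24513) = (527*(-4) - 29335)/(-47196) = (-2108 - 29335)*(-1/47196) = -31443*(-1/47196) = 10481/15732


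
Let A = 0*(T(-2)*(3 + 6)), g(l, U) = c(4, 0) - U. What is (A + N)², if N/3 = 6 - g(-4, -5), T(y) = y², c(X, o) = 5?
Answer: 144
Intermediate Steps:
g(l, U) = 5 - U
A = 0 (A = 0*((-2)²*(3 + 6)) = 0*(4*9) = 0*36 = 0)
N = -12 (N = 3*(6 - (5 - 1*(-5))) = 3*(6 - (5 + 5)) = 3*(6 - 1*10) = 3*(6 - 10) = 3*(-4) = -12)
(A + N)² = (0 - 12)² = (-12)² = 144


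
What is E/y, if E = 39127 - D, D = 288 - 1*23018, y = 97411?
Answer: 2133/3359 ≈ 0.63501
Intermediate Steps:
D = -22730 (D = 288 - 23018 = -22730)
E = 61857 (E = 39127 - 1*(-22730) = 39127 + 22730 = 61857)
E/y = 61857/97411 = 61857*(1/97411) = 2133/3359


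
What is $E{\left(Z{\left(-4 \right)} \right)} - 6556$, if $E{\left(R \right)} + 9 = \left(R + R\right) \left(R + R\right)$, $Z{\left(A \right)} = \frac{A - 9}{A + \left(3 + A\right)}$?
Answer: $- \frac{163449}{25} \approx -6538.0$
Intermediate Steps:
$Z{\left(A \right)} = \frac{-9 + A}{3 + 2 A}$
$E{\left(R \right)} = -9 + 4 R^{2}$ ($E{\left(R \right)} = -9 + \left(R + R\right) \left(R + R\right) = -9 + 2 R 2 R = -9 + 4 R^{2}$)
$E{\left(Z{\left(-4 \right)} \right)} - 6556 = \left(-9 + 4 \left(\frac{-9 - 4}{3 + 2 \left(-4\right)}\right)^{2}\right) - 6556 = \left(-9 + 4 \left(\frac{1}{3 - 8} \left(-13\right)\right)^{2}\right) - 6556 = \left(-9 + 4 \left(\frac{1}{-5} \left(-13\right)\right)^{2}\right) - 6556 = \left(-9 + 4 \left(\left(- \frac{1}{5}\right) \left(-13\right)\right)^{2}\right) - 6556 = \left(-9 + 4 \left(\frac{13}{5}\right)^{2}\right) - 6556 = \left(-9 + 4 \cdot \frac{169}{25}\right) - 6556 = \left(-9 + \frac{676}{25}\right) - 6556 = \frac{451}{25} - 6556 = - \frac{163449}{25}$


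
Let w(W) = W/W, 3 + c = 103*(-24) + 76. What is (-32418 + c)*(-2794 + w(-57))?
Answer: 97243881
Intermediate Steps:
c = -2399 (c = -3 + (103*(-24) + 76) = -3 + (-2472 + 76) = -3 - 2396 = -2399)
w(W) = 1
(-32418 + c)*(-2794 + w(-57)) = (-32418 - 2399)*(-2794 + 1) = -34817*(-2793) = 97243881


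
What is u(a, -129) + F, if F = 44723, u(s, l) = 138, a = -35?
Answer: 44861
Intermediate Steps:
u(a, -129) + F = 138 + 44723 = 44861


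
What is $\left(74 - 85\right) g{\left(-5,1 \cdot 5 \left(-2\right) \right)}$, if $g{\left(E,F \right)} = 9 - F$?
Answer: $-209$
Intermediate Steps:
$\left(74 - 85\right) g{\left(-5,1 \cdot 5 \left(-2\right) \right)} = \left(74 - 85\right) \left(9 - 1 \cdot 5 \left(-2\right)\right) = - 11 \left(9 - 5 \left(-2\right)\right) = - 11 \left(9 - -10\right) = - 11 \left(9 + 10\right) = \left(-11\right) 19 = -209$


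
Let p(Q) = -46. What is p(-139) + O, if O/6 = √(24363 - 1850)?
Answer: -46 + 6*√22513 ≈ 854.26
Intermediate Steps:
O = 6*√22513 (O = 6*√(24363 - 1850) = 6*√22513 ≈ 900.26)
p(-139) + O = -46 + 6*√22513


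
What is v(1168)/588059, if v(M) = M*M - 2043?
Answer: 1362181/588059 ≈ 2.3164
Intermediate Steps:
v(M) = -2043 + M² (v(M) = M² - 2043 = -2043 + M²)
v(1168)/588059 = (-2043 + 1168²)/588059 = (-2043 + 1364224)*(1/588059) = 1362181*(1/588059) = 1362181/588059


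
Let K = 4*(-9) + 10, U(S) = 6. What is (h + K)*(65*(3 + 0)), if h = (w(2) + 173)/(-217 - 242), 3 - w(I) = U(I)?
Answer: -46280/9 ≈ -5142.2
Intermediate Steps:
w(I) = -3 (w(I) = 3 - 1*6 = 3 - 6 = -3)
K = -26 (K = -36 + 10 = -26)
h = -10/27 (h = (-3 + 173)/(-217 - 242) = 170/(-459) = 170*(-1/459) = -10/27 ≈ -0.37037)
(h + K)*(65*(3 + 0)) = (-10/27 - 26)*(65*(3 + 0)) = -46280*3/27 = -712/27*195 = -46280/9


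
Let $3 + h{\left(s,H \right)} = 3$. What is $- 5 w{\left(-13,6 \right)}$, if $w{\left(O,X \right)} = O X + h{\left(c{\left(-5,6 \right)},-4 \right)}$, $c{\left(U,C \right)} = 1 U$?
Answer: $390$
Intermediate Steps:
$c{\left(U,C \right)} = U$
$h{\left(s,H \right)} = 0$ ($h{\left(s,H \right)} = -3 + 3 = 0$)
$w{\left(O,X \right)} = O X$ ($w{\left(O,X \right)} = O X + 0 = O X$)
$- 5 w{\left(-13,6 \right)} = - 5 \left(\left(-13\right) 6\right) = \left(-5\right) \left(-78\right) = 390$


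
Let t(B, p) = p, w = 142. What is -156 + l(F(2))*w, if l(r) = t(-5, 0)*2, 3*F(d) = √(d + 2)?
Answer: -156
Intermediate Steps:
F(d) = √(2 + d)/3 (F(d) = √(d + 2)/3 = √(2 + d)/3)
l(r) = 0 (l(r) = 0*2 = 0)
-156 + l(F(2))*w = -156 + 0*142 = -156 + 0 = -156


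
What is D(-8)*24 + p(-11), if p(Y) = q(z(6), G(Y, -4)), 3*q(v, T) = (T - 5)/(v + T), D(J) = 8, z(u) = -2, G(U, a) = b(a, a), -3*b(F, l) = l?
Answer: 1163/6 ≈ 193.83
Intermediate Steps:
b(F, l) = -l/3
G(U, a) = -a/3
q(v, T) = (-5 + T)/(3*(T + v)) (q(v, T) = ((T - 5)/(v + T))/3 = ((-5 + T)/(T + v))/3 = (-5 + T)/(3*(T + v)))
p(Y) = 11/6 (p(Y) = (-5 - ⅓*(-4))/(3*(-⅓*(-4) - 2)) = (-5 + 4/3)/(3*(4/3 - 2)) = (⅓)*(-11/3)/(-⅔) = (⅓)*(-3/2)*(-11/3) = 11/6)
D(-8)*24 + p(-11) = 8*24 + 11/6 = 192 + 11/6 = 1163/6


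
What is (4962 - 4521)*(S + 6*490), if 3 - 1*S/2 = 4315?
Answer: -2506644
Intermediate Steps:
S = -8624 (S = 6 - 2*4315 = 6 - 8630 = -8624)
(4962 - 4521)*(S + 6*490) = (4962 - 4521)*(-8624 + 6*490) = 441*(-8624 + 2940) = 441*(-5684) = -2506644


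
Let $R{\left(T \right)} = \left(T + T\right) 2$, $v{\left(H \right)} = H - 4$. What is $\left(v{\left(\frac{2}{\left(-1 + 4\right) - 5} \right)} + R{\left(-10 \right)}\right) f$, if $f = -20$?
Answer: $900$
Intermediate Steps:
$v{\left(H \right)} = -4 + H$
$R{\left(T \right)} = 4 T$ ($R{\left(T \right)} = 2 T 2 = 4 T$)
$\left(v{\left(\frac{2}{\left(-1 + 4\right) - 5} \right)} + R{\left(-10 \right)}\right) f = \left(\left(-4 + \frac{2}{\left(-1 + 4\right) - 5}\right) + 4 \left(-10\right)\right) \left(-20\right) = \left(\left(-4 + \frac{2}{3 - 5}\right) - 40\right) \left(-20\right) = \left(\left(-4 + \frac{2}{-2}\right) - 40\right) \left(-20\right) = \left(\left(-4 + 2 \left(- \frac{1}{2}\right)\right) - 40\right) \left(-20\right) = \left(\left(-4 - 1\right) - 40\right) \left(-20\right) = \left(-5 - 40\right) \left(-20\right) = \left(-45\right) \left(-20\right) = 900$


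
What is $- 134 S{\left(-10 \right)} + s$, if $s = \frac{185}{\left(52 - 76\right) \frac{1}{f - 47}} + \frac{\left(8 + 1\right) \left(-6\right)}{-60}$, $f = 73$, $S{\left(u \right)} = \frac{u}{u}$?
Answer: $- \frac{20011}{60} \approx -333.52$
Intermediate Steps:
$S{\left(u \right)} = 1$
$s = - \frac{11971}{60}$ ($s = \frac{185}{\left(52 - 76\right) \frac{1}{73 - 47}} + \frac{\left(8 + 1\right) \left(-6\right)}{-60} = \frac{185}{\left(-24\right) \frac{1}{26}} + 9 \left(-6\right) \left(- \frac{1}{60}\right) = \frac{185}{\left(-24\right) \frac{1}{26}} - - \frac{9}{10} = \frac{185}{- \frac{12}{13}} + \frac{9}{10} = 185 \left(- \frac{13}{12}\right) + \frac{9}{10} = - \frac{2405}{12} + \frac{9}{10} = - \frac{11971}{60} \approx -199.52$)
$- 134 S{\left(-10 \right)} + s = \left(-134\right) 1 - \frac{11971}{60} = -134 - \frac{11971}{60} = - \frac{20011}{60}$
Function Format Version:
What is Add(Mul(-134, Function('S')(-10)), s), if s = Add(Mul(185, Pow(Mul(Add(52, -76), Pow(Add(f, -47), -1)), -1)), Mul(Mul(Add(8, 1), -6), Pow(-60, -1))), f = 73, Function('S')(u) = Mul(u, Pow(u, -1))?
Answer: Rational(-20011, 60) ≈ -333.52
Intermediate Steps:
Function('S')(u) = 1
s = Rational(-11971, 60) (s = Add(Mul(185, Pow(Mul(Add(52, -76), Pow(Add(73, -47), -1)), -1)), Mul(Mul(Add(8, 1), -6), Pow(-60, -1))) = Add(Mul(185, Pow(Mul(-24, Pow(26, -1)), -1)), Mul(Mul(9, -6), Rational(-1, 60))) = Add(Mul(185, Pow(Mul(-24, Rational(1, 26)), -1)), Mul(-54, Rational(-1, 60))) = Add(Mul(185, Pow(Rational(-12, 13), -1)), Rational(9, 10)) = Add(Mul(185, Rational(-13, 12)), Rational(9, 10)) = Add(Rational(-2405, 12), Rational(9, 10)) = Rational(-11971, 60) ≈ -199.52)
Add(Mul(-134, Function('S')(-10)), s) = Add(Mul(-134, 1), Rational(-11971, 60)) = Add(-134, Rational(-11971, 60)) = Rational(-20011, 60)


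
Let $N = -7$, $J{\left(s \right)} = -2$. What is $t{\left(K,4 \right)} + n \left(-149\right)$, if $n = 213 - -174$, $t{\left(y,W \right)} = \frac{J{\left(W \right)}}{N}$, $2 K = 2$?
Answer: $- \frac{403639}{7} \approx -57663.0$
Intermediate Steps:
$K = 1$ ($K = \frac{1}{2} \cdot 2 = 1$)
$t{\left(y,W \right)} = \frac{2}{7}$ ($t{\left(y,W \right)} = - \frac{2}{-7} = \left(-2\right) \left(- \frac{1}{7}\right) = \frac{2}{7}$)
$n = 387$ ($n = 213 + 174 = 387$)
$t{\left(K,4 \right)} + n \left(-149\right) = \frac{2}{7} + 387 \left(-149\right) = \frac{2}{7} - 57663 = - \frac{403639}{7}$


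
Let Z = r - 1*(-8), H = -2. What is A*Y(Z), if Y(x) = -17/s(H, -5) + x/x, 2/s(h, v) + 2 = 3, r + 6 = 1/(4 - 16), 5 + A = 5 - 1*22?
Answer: 165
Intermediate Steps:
A = -22 (A = -5 + (5 - 1*22) = -5 + (5 - 22) = -5 - 17 = -22)
r = -73/12 (r = -6 + 1/(4 - 16) = -6 + 1/(-12) = -6 - 1/12 = -73/12 ≈ -6.0833)
s(h, v) = 2 (s(h, v) = 2/(-2 + 3) = 2/1 = 2*1 = 2)
Z = 23/12 (Z = -73/12 - 1*(-8) = -73/12 + 8 = 23/12 ≈ 1.9167)
Y(x) = -15/2 (Y(x) = -17/2 + x/x = -17*½ + 1 = -17/2 + 1 = -15/2)
A*Y(Z) = -22*(-15/2) = 165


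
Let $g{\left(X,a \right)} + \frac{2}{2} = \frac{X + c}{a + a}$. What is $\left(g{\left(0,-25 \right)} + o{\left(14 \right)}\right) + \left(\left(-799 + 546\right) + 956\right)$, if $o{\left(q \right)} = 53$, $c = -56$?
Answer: $\frac{18903}{25} \approx 756.12$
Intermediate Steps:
$g{\left(X,a \right)} = -1 + \frac{-56 + X}{2 a}$ ($g{\left(X,a \right)} = -1 + \frac{X - 56}{a + a} = -1 + \frac{-56 + X}{2 a}$)
$\left(g{\left(0,-25 \right)} + o{\left(14 \right)}\right) + \left(\left(-799 + 546\right) + 956\right) = \left(\frac{-28 + \frac{1}{2} \cdot 0 - -25}{-25} + 53\right) + \left(\left(-799 + 546\right) + 956\right) = \left(- \frac{-28 + 0 + 25}{25} + 53\right) + \left(-253 + 956\right) = \left(\left(- \frac{1}{25}\right) \left(-3\right) + 53\right) + 703 = \left(\frac{3}{25} + 53\right) + 703 = \frac{1328}{25} + 703 = \frac{18903}{25}$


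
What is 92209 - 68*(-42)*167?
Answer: 569161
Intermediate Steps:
92209 - 68*(-42)*167 = 92209 - (-2856)*167 = 92209 - 1*(-476952) = 92209 + 476952 = 569161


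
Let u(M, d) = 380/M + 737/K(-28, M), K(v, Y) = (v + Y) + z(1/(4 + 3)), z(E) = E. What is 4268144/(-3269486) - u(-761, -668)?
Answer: 80035610483/624507790346 ≈ 0.12816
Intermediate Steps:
K(v, Y) = ⅐ + Y + v (K(v, Y) = (v + Y) + 1/(4 + 3) = (Y + v) + 1/7 = (Y + v) + ⅐ = ⅐ + Y + v)
u(M, d) = 380/M + 737/(-195/7 + M) (u(M, d) = 380/M + 737/(⅐ + M - 28) = 380/M + 737/(-195/7 + M))
4268144/(-3269486) - u(-761, -668) = 4268144/(-3269486) - (-74100 + 7819*(-761))/((-761)*(-195 + 7*(-761))) = 4268144*(-1/3269486) - (-1)*(-74100 - 5950259)/(761*(-195 - 5327)) = -2134072/1634743 - (-1)*(-6024359)/(761*(-5522)) = -2134072/1634743 - (-1)*(-1)*(-6024359)/(761*5522) = -2134072/1634743 - 1*(-547669/382022) = -2134072/1634743 + 547669/382022 = 80035610483/624507790346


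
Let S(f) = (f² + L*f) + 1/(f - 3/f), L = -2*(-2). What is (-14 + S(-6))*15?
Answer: -360/11 ≈ -32.727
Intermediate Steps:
L = 4
S(f) = f² + 1/(f - 3/f) + 4*f (S(f) = (f² + 4*f) + 1/(f - 3/f) = f² + 1/(f - 3/f) + 4*f)
(-14 + S(-6))*15 = (-14 - 6*(-11 + (-6)³ - 3*(-6) + 4*(-6)²)/(-3 + (-6)²))*15 = (-14 - 6*(-11 - 216 + 18 + 4*36)/(-3 + 36))*15 = (-14 - 6*(-11 - 216 + 18 + 144)/33)*15 = (-14 - 6*1/33*(-65))*15 = (-14 + 130/11)*15 = -24/11*15 = -360/11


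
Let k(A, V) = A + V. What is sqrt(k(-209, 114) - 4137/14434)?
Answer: I*sqrt(405143822)/2062 ≈ 9.7615*I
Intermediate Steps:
sqrt(k(-209, 114) - 4137/14434) = sqrt((-209 + 114) - 4137/14434) = sqrt(-95 - 4137*1/14434) = sqrt(-95 - 591/2062) = sqrt(-196481/2062) = I*sqrt(405143822)/2062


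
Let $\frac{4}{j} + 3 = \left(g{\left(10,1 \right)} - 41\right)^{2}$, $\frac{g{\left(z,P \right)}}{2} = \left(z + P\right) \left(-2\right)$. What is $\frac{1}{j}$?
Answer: $\frac{3611}{2} \approx 1805.5$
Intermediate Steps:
$g{\left(z,P \right)} = - 4 P - 4 z$ ($g{\left(z,P \right)} = 2 \left(z + P\right) \left(-2\right) = 2 \left(P + z\right) \left(-2\right) = 2 \left(- 2 P - 2 z\right) = - 4 P - 4 z$)
$j = \frac{2}{3611}$ ($j = \frac{4}{-3 + \left(\left(\left(-4\right) 1 - 40\right) - 41\right)^{2}} = \frac{4}{-3 + \left(\left(-4 - 40\right) - 41\right)^{2}} = \frac{4}{-3 + \left(-44 - 41\right)^{2}} = \frac{4}{-3 + \left(-85\right)^{2}} = \frac{4}{-3 + 7225} = \frac{4}{7222} = 4 \cdot \frac{1}{7222} = \frac{2}{3611} \approx 0.00055386$)
$\frac{1}{j} = \frac{1}{\frac{2}{3611}} = \frac{3611}{2}$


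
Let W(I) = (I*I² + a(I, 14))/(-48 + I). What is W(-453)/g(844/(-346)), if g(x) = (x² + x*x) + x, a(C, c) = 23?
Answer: 1391094742283/70932081 ≈ 19612.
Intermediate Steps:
g(x) = x + 2*x² (g(x) = (x² + x²) + x = 2*x² + x = x + 2*x²)
W(I) = (23 + I³)/(-48 + I) (W(I) = (I*I² + 23)/(-48 + I) = (I³ + 23)/(-48 + I) = (23 + I³)/(-48 + I))
W(-453)/g(844/(-346)) = ((23 + (-453)³)/(-48 - 453))/(((844/(-346))*(1 + 2*(844/(-346))))) = ((23 - 92959677)/(-501))/(((844*(-1/346))*(1 + 2*(844*(-1/346))))) = (-1/501*(-92959654))/((-422*(1 + 2*(-422/173))/173)) = 92959654/(501*((-422*(1 - 844/173)/173))) = 92959654/(501*((-422/173*(-671/173)))) = 92959654/(501*(283162/29929)) = (92959654/501)*(29929/283162) = 1391094742283/70932081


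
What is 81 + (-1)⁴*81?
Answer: 162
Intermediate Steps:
81 + (-1)⁴*81 = 81 + 1*81 = 81 + 81 = 162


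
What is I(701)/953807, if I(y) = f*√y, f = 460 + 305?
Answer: 765*√701/953807 ≈ 0.021235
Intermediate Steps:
f = 765
I(y) = 765*√y
I(701)/953807 = (765*√701)/953807 = (765*√701)*(1/953807) = 765*√701/953807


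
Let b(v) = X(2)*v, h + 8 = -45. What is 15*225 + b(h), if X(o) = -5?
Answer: 3640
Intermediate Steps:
h = -53 (h = -8 - 45 = -53)
b(v) = -5*v
15*225 + b(h) = 15*225 - 5*(-53) = 3375 + 265 = 3640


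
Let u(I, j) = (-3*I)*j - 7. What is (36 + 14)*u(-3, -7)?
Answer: -3500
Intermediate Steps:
u(I, j) = -7 - 3*I*j (u(I, j) = -3*I*j - 7 = -7 - 3*I*j)
(36 + 14)*u(-3, -7) = (36 + 14)*(-7 - 3*(-3)*(-7)) = 50*(-7 - 63) = 50*(-70) = -3500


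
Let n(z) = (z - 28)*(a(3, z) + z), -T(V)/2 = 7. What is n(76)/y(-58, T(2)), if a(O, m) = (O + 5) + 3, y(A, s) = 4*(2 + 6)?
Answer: 261/2 ≈ 130.50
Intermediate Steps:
T(V) = -14 (T(V) = -2*7 = -14)
y(A, s) = 32 (y(A, s) = 4*8 = 32)
a(O, m) = 8 + O (a(O, m) = (5 + O) + 3 = 8 + O)
n(z) = (-28 + z)*(11 + z) (n(z) = (z - 28)*((8 + 3) + z) = (-28 + z)*(11 + z))
n(76)/y(-58, T(2)) = (-308 + 76² - 17*76)/32 = (-308 + 5776 - 1292)*(1/32) = 4176*(1/32) = 261/2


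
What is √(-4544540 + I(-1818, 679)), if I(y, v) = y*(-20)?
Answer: 2*I*√1127045 ≈ 2123.2*I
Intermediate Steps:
I(y, v) = -20*y
√(-4544540 + I(-1818, 679)) = √(-4544540 - 20*(-1818)) = √(-4544540 + 36360) = √(-4508180) = 2*I*√1127045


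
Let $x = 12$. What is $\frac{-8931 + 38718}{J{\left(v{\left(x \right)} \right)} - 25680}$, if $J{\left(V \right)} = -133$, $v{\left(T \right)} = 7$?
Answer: $- \frac{29787}{25813} \approx -1.154$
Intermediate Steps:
$\frac{-8931 + 38718}{J{\left(v{\left(x \right)} \right)} - 25680} = \frac{-8931 + 38718}{-133 - 25680} = \frac{29787}{-133 - 25680} = \frac{29787}{-25813} = 29787 \left(- \frac{1}{25813}\right) = - \frac{29787}{25813}$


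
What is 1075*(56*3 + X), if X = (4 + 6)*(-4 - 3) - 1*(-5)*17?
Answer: 196725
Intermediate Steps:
X = 15 (X = 10*(-7) + 5*17 = -70 + 85 = 15)
1075*(56*3 + X) = 1075*(56*3 + 15) = 1075*(168 + 15) = 1075*183 = 196725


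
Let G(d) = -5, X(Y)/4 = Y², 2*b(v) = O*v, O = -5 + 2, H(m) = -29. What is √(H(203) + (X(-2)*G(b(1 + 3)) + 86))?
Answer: I*√23 ≈ 4.7958*I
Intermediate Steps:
O = -3
b(v) = -3*v/2 (b(v) = (-3*v)/2 = -3*v/2)
X(Y) = 4*Y²
√(H(203) + (X(-2)*G(b(1 + 3)) + 86)) = √(-29 + ((4*(-2)²)*(-5) + 86)) = √(-29 + ((4*4)*(-5) + 86)) = √(-29 + (16*(-5) + 86)) = √(-29 + (-80 + 86)) = √(-29 + 6) = √(-23) = I*√23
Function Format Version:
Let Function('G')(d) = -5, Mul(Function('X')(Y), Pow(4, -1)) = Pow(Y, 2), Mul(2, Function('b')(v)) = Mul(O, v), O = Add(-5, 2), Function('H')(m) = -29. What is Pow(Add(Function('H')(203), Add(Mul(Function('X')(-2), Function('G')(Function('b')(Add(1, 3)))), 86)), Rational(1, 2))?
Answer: Mul(I, Pow(23, Rational(1, 2))) ≈ Mul(4.7958, I)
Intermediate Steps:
O = -3
Function('b')(v) = Mul(Rational(-3, 2), v) (Function('b')(v) = Mul(Rational(1, 2), Mul(-3, v)) = Mul(Rational(-3, 2), v))
Function('X')(Y) = Mul(4, Pow(Y, 2))
Pow(Add(Function('H')(203), Add(Mul(Function('X')(-2), Function('G')(Function('b')(Add(1, 3)))), 86)), Rational(1, 2)) = Pow(Add(-29, Add(Mul(Mul(4, Pow(-2, 2)), -5), 86)), Rational(1, 2)) = Pow(Add(-29, Add(Mul(Mul(4, 4), -5), 86)), Rational(1, 2)) = Pow(Add(-29, Add(Mul(16, -5), 86)), Rational(1, 2)) = Pow(Add(-29, Add(-80, 86)), Rational(1, 2)) = Pow(Add(-29, 6), Rational(1, 2)) = Pow(-23, Rational(1, 2)) = Mul(I, Pow(23, Rational(1, 2)))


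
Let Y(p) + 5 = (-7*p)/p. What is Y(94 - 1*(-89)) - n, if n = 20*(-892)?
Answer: 17828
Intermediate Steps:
Y(p) = -12 (Y(p) = -5 + (-7*p)/p = -5 - 7 = -12)
n = -17840
Y(94 - 1*(-89)) - n = -12 - 1*(-17840) = -12 + 17840 = 17828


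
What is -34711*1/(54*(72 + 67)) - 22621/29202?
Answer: -98618654/18265851 ≈ -5.3991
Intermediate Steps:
-34711*1/(54*(72 + 67)) - 22621/29202 = -34711/(54*139) - 22621*1/29202 = -34711/7506 - 22621/29202 = -98618654/18265851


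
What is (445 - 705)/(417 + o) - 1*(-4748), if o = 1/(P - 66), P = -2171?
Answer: 85163187/17939 ≈ 4747.4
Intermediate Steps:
o = -1/2237 (o = 1/(-2171 - 66) = 1/(-2237) = -1/2237 ≈ -0.00044703)
(445 - 705)/(417 + o) - 1*(-4748) = (445 - 705)/(417 - 1/2237) - 1*(-4748) = -260/932828/2237 + 4748 = -260*2237/932828 + 4748 = -11185/17939 + 4748 = 85163187/17939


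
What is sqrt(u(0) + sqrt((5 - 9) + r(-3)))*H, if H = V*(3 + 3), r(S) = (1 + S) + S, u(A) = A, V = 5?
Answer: 30*sqrt(3)*sqrt(I) ≈ 36.742 + 36.742*I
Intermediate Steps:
r(S) = 1 + 2*S
H = 30 (H = 5*(3 + 3) = 5*6 = 30)
sqrt(u(0) + sqrt((5 - 9) + r(-3)))*H = sqrt(0 + sqrt((5 - 9) + (1 + 2*(-3))))*30 = sqrt(0 + sqrt(-4 + (1 - 6)))*30 = sqrt(0 + sqrt(-4 - 5))*30 = sqrt(0 + sqrt(-9))*30 = sqrt(0 + 3*I)*30 = sqrt(3*I)*30 = (sqrt(3)*sqrt(I))*30 = 30*sqrt(3)*sqrt(I)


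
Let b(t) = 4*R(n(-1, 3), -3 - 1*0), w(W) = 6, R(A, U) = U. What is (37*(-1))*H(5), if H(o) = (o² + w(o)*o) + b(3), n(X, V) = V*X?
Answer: -1591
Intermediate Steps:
b(t) = -12 (b(t) = 4*(-3 - 1*0) = 4*(-3 + 0) = 4*(-3) = -12)
H(o) = -12 + o² + 6*o (H(o) = (o² + 6*o) - 12 = -12 + o² + 6*o)
(37*(-1))*H(5) = (37*(-1))*(-12 + 5² + 6*5) = -37*(-12 + 25 + 30) = -37*43 = -1591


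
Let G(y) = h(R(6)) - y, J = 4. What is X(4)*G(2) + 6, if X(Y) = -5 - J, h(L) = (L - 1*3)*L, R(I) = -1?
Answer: -12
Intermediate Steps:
h(L) = L*(-3 + L) (h(L) = (L - 3)*L = (-3 + L)*L = L*(-3 + L))
G(y) = 4 - y (G(y) = -(-3 - 1) - y = -1*(-4) - y = 4 - y)
X(Y) = -9 (X(Y) = -5 - 1*4 = -5 - 4 = -9)
X(4)*G(2) + 6 = -9*(4 - 1*2) + 6 = -9*(4 - 2) + 6 = -9*2 + 6 = -18 + 6 = -12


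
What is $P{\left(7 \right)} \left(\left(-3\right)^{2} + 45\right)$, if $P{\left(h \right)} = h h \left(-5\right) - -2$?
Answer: $-13122$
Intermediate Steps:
$P{\left(h \right)} = 2 - 5 h^{2}$ ($P{\left(h \right)} = h^{2} \left(-5\right) + 2 = - 5 h^{2} + 2 = 2 - 5 h^{2}$)
$P{\left(7 \right)} \left(\left(-3\right)^{2} + 45\right) = \left(2 - 5 \cdot 7^{2}\right) \left(\left(-3\right)^{2} + 45\right) = \left(2 - 245\right) \left(9 + 45\right) = \left(2 - 245\right) 54 = \left(-243\right) 54 = -13122$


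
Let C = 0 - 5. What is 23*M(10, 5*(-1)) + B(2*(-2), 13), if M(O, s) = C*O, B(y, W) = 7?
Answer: -1143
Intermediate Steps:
C = -5
M(O, s) = -5*O
23*M(10, 5*(-1)) + B(2*(-2), 13) = 23*(-5*10) + 7 = 23*(-50) + 7 = -1150 + 7 = -1143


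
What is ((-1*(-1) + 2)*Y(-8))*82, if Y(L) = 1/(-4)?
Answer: -123/2 ≈ -61.500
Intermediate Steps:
Y(L) = -¼
((-1*(-1) + 2)*Y(-8))*82 = ((-1*(-1) + 2)*(-¼))*82 = ((1 + 2)*(-¼))*82 = (3*(-¼))*82 = -¾*82 = -123/2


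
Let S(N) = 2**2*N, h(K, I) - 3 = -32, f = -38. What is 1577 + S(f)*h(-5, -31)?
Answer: 5985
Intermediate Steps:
h(K, I) = -29 (h(K, I) = 3 - 32 = -29)
S(N) = 4*N
1577 + S(f)*h(-5, -31) = 1577 + (4*(-38))*(-29) = 1577 - 152*(-29) = 1577 + 4408 = 5985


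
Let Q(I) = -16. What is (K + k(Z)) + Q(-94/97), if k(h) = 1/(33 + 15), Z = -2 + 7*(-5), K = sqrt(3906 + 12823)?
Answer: -767/48 + sqrt(16729) ≈ 113.36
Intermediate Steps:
K = sqrt(16729) ≈ 129.34
Z = -37 (Z = -2 - 35 = -37)
k(h) = 1/48
(K + k(Z)) + Q(-94/97) = (sqrt(16729) + 1/48) - 16 = (1/48 + sqrt(16729)) - 16 = -767/48 + sqrt(16729)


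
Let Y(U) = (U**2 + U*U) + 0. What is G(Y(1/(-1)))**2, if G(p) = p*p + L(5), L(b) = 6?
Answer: 100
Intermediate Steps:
Y(U) = 2*U**2 (Y(U) = (U**2 + U**2) + 0 = 2*U**2 + 0 = 2*U**2)
G(p) = 6 + p**2 (G(p) = p*p + 6 = p**2 + 6 = 6 + p**2)
G(Y(1/(-1)))**2 = (6 + (2*(1/(-1))**2)**2)**2 = (6 + (2*(-1)**2)**2)**2 = (6 + (2*1)**2)**2 = (6 + 2**2)**2 = (6 + 4)**2 = 10**2 = 100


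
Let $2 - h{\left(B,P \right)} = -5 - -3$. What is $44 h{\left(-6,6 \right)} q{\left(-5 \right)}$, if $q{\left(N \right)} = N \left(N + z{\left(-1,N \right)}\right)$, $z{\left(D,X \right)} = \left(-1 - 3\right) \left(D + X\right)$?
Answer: $-16720$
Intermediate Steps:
$z{\left(D,X \right)} = - 4 D - 4 X$ ($z{\left(D,X \right)} = - 4 \left(D + X\right) = - 4 D - 4 X$)
$q{\left(N \right)} = N \left(4 - 3 N\right)$ ($q{\left(N \right)} = N \left(N - \left(-4 + 4 N\right)\right) = N \left(4 - 3 N\right)$)
$h{\left(B,P \right)} = 4$ ($h{\left(B,P \right)} = 2 - \left(-5 - -3\right) = 2 - \left(-5 + 3\right) = 2 - -2 = 2 + 2 = 4$)
$44 h{\left(-6,6 \right)} q{\left(-5 \right)} = 44 \cdot 4 \left(- 5 \left(4 - -15\right)\right) = 176 \left(- 5 \left(4 + 15\right)\right) = 176 \left(\left(-5\right) 19\right) = 176 \left(-95\right) = -16720$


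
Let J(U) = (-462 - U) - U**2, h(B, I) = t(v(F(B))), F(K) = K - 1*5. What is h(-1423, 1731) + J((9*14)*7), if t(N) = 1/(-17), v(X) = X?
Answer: -13247557/17 ≈ -7.7927e+5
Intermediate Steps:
F(K) = -5 + K (F(K) = K - 5 = -5 + K)
t(N) = -1/17
h(B, I) = -1/17
J(U) = -462 - U - U**2
h(-1423, 1731) + J((9*14)*7) = -1/17 + (-462 - 9*14*7 - ((9*14)*7)**2) = -1/17 + (-462 - 126*7 - (126*7)**2) = -1/17 + (-462 - 1*882 - 1*882**2) = -1/17 + (-462 - 882 - 1*777924) = -1/17 + (-462 - 882 - 777924) = -1/17 - 779268 = -13247557/17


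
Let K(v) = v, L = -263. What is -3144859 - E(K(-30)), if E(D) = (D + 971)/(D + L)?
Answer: -921442746/293 ≈ -3.1449e+6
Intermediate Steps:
E(D) = (971 + D)/(-263 + D) (E(D) = (D + 971)/(D - 263) = (971 + D)/(-263 + D))
-3144859 - E(K(-30)) = -3144859 - (971 - 30)/(-263 - 30) = -3144859 - 941/(-293) = -3144859 - (-1)*941/293 = -3144859 - 1*(-941/293) = -3144859 + 941/293 = -921442746/293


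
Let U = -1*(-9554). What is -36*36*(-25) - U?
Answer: 22846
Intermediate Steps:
U = 9554
-36*36*(-25) - U = -36*36*(-25) - 1*9554 = -1296*(-25) - 9554 = 32400 - 9554 = 22846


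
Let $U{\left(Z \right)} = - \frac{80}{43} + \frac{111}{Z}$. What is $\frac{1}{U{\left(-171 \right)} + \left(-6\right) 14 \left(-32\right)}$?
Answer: $\frac{2451}{6582137} \approx 0.00037237$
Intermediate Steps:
$U{\left(Z \right)} = - \frac{80}{43} + \frac{111}{Z}$ ($U{\left(Z \right)} = \left(-80\right) \frac{1}{43} + \frac{111}{Z} = - \frac{80}{43} + \frac{111}{Z}$)
$\frac{1}{U{\left(-171 \right)} + \left(-6\right) 14 \left(-32\right)} = \frac{1}{\left(- \frac{80}{43} + \frac{111}{-171}\right) + \left(-6\right) 14 \left(-32\right)} = \frac{1}{\left(- \frac{80}{43} + 111 \left(- \frac{1}{171}\right)\right) - -2688} = \frac{1}{\left(- \frac{80}{43} - \frac{37}{57}\right) + 2688} = \frac{1}{- \frac{6151}{2451} + 2688} = \frac{1}{\frac{6582137}{2451}} = \frac{2451}{6582137}$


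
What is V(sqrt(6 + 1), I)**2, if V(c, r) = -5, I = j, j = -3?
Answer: 25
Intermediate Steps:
I = -3
V(sqrt(6 + 1), I)**2 = (-5)**2 = 25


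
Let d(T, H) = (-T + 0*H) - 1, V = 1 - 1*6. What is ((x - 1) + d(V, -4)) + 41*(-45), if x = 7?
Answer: -1835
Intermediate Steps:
V = -5 (V = 1 - 6 = -5)
d(T, H) = -1 - T (d(T, H) = (-T + 0) - 1 = -T - 1 = -1 - T)
((x - 1) + d(V, -4)) + 41*(-45) = ((7 - 1) + (-1 - 1*(-5))) + 41*(-45) = (6 + (-1 + 5)) - 1845 = (6 + 4) - 1845 = 10 - 1845 = -1835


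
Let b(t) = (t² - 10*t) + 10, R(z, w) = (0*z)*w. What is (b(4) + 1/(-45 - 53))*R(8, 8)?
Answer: 0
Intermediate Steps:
R(z, w) = 0 (R(z, w) = 0*w = 0)
b(t) = 10 + t² - 10*t
(b(4) + 1/(-45 - 53))*R(8, 8) = ((10 + 4² - 10*4) + 1/(-45 - 53))*0 = ((10 + 16 - 40) + 1/(-98))*0 = (-14 - 1/98)*0 = -1373/98*0 = 0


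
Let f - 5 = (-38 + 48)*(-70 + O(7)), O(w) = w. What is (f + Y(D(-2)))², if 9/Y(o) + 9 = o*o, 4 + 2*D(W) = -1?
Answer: 47761921/121 ≈ 3.9473e+5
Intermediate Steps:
D(W) = -5/2 (D(W) = -2 + (½)*(-1) = -2 - ½ = -5/2)
Y(o) = 9/(-9 + o²) (Y(o) = 9/(-9 + o*o) = 9/(-9 + o²))
f = -625 (f = 5 + (-38 + 48)*(-70 + 7) = 5 + 10*(-63) = 5 - 630 = -625)
(f + Y(D(-2)))² = (-625 + 9/(-9 + (-5/2)²))² = (-625 + 9/(-9 + 25/4))² = (-625 + 9/(-11/4))² = (-625 + 9*(-4/11))² = (-625 - 36/11)² = (-6911/11)² = 47761921/121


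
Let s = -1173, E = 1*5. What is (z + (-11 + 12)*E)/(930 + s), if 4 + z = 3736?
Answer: -3737/243 ≈ -15.379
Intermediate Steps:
E = 5
z = 3732 (z = -4 + 3736 = 3732)
(z + (-11 + 12)*E)/(930 + s) = (3732 + (-11 + 12)*5)/(930 - 1173) = (3732 + 1*5)/(-243) = (3732 + 5)*(-1/243) = 3737*(-1/243) = -3737/243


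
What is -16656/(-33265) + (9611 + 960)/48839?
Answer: 1165106699/1624629335 ≈ 0.71715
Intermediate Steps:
-16656/(-33265) + (9611 + 960)/48839 = -16656*(-1/33265) + 10571*(1/48839) = 16656/33265 + 10571/48839 = 1165106699/1624629335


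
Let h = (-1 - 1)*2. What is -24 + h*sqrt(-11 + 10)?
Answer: -24 - 4*I ≈ -24.0 - 4.0*I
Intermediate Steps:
h = -4 (h = -2*2 = -4)
-24 + h*sqrt(-11 + 10) = -24 - 4*sqrt(-11 + 10) = -24 - 4*I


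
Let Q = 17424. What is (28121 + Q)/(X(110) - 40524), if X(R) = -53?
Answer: -45545/40577 ≈ -1.1224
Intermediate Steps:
(28121 + Q)/(X(110) - 40524) = (28121 + 17424)/(-53 - 40524) = 45545/(-40577) = 45545*(-1/40577) = -45545/40577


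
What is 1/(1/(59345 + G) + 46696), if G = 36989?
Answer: 96334/4498412465 ≈ 2.1415e-5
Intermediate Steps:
1/(1/(59345 + G) + 46696) = 1/(1/(59345 + 36989) + 46696) = 1/(1/96334 + 46696) = 1/(4498412465/96334) = 96334/4498412465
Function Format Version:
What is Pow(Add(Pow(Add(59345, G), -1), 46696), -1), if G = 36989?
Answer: Rational(96334, 4498412465) ≈ 2.1415e-5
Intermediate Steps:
Pow(Add(Pow(Add(59345, G), -1), 46696), -1) = Pow(Add(Pow(Add(59345, 36989), -1), 46696), -1) = Pow(Add(Pow(96334, -1), 46696), -1) = Pow(Add(Rational(1, 96334), 46696), -1) = Pow(Rational(4498412465, 96334), -1) = Rational(96334, 4498412465)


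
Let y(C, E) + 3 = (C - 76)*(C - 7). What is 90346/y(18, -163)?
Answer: -90346/641 ≈ -140.95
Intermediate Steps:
y(C, E) = -3 + (-76 + C)*(-7 + C) (y(C, E) = -3 + (C - 76)*(C - 7) = -3 + (-76 + C)*(-7 + C))
90346/y(18, -163) = 90346/(529 + 18² - 83*18) = 90346/(529 + 324 - 1494) = 90346/(-641) = 90346*(-1/641) = -90346/641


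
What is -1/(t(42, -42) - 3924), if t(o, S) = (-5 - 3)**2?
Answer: 1/3860 ≈ 0.00025907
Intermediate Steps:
t(o, S) = 64 (t(o, S) = (-8)**2 = 64)
-1/(t(42, -42) - 3924) = -1/(64 - 3924) = -1/(-3860) = -1/3860*(-1) = 1/3860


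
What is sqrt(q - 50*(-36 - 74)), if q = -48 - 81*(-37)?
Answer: sqrt(8449) ≈ 91.918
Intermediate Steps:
q = 2949 (q = -48 + 2997 = 2949)
sqrt(q - 50*(-36 - 74)) = sqrt(2949 - 50*(-36 - 74)) = sqrt(2949 - 50*(-110)) = sqrt(2949 + 5500) = sqrt(8449)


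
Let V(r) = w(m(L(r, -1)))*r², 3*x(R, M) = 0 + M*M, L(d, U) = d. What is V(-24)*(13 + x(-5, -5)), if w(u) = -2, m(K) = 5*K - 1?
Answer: -24576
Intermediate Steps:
m(K) = -1 + 5*K
x(R, M) = M²/3 (x(R, M) = (0 + M*M)/3 = (0 + M²)/3 = M²/3)
V(r) = -2*r²
V(-24)*(13 + x(-5, -5)) = (-2*(-24)²)*(13 + (⅓)*(-5)²) = (-2*576)*(13 + (⅓)*25) = -1152*(13 + 25/3) = -1152*64/3 = -24576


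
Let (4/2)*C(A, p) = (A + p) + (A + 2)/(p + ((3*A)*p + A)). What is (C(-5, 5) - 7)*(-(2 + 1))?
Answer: 1047/50 ≈ 20.940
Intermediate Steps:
C(A, p) = A/2 + p/2 + (2 + A)/(2*(A + p + 3*A*p)) (C(A, p) = ((A + p) + (A + 2)/(p + ((3*A)*p + A)))/2 = ((A + p) + (2 + A)/(p + (3*A*p + A)))/2 = ((A + p) + (2 + A)/(p + (A + 3*A*p)))/2 = ((A + p) + (2 + A)/(A + p + 3*A*p))/2 = (A + p + (2 + A)/(A + p + 3*A*p))/2 = A/2 + p/2 + (2 + A)/(2*(A + p + 3*A*p)))
(C(-5, 5) - 7)*(-(2 + 1)) = ((2 - 5 + (-5)² + 5² + 2*(-5)*5 + 3*(-5)*5² + 3*5*(-5)²)/(2*(-5 + 5 + 3*(-5)*5)) - 7)*(-(2 + 1)) = ((2 - 5 + 25 + 25 - 50 + 3*(-5)*25 + 3*5*25)/(2*(-5 + 5 - 75)) - 7)*(-1*3) = ((½)*(2 - 5 + 25 + 25 - 50 - 375 + 375)/(-75) - 7)*(-3) = ((½)*(-1/75)*(-3) - 7)*(-3) = (1/50 - 7)*(-3) = -349/50*(-3) = 1047/50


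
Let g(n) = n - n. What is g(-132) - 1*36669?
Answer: -36669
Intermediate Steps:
g(n) = 0
g(-132) - 1*36669 = 0 - 1*36669 = 0 - 36669 = -36669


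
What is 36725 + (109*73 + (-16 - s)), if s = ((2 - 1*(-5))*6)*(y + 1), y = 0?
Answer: 44624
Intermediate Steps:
s = 42 (s = ((2 - 1*(-5))*6)*(0 + 1) = ((2 + 5)*6)*1 = (7*6)*1 = 42*1 = 42)
36725 + (109*73 + (-16 - s)) = 36725 + (109*73 + (-16 - 1*42)) = 36725 + (7957 + (-16 - 42)) = 36725 + (7957 - 58) = 36725 + 7899 = 44624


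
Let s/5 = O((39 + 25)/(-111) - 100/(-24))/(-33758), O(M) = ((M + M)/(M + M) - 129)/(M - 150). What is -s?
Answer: 71040/548618137 ≈ 0.00012949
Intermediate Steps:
O(M) = -128/(-150 + M) (O(M) = ((2*M)/((2*M)) - 129)/(-150 + M) = ((2*M)*(1/(2*M)) - 129)/(-150 + M) = (1 - 129)/(-150 + M) = -128/(-150 + M))
s = -71040/548618137 (s = 5*(-128/(-150 + ((39 + 25)/(-111) - 100/(-24)))/(-33758)) = 5*(-128/(-150 + (64*(-1/111) - 100*(-1/24)))*(-1/33758)) = 5*(-128/(-150 + (-64/111 + 25/6))*(-1/33758)) = 5*(-128/(-150 + 797/222)*(-1/33758)) = 5*(-128/(-32503/222)*(-1/33758)) = 5*(-128*(-222/32503)*(-1/33758)) = 5*((28416/32503)*(-1/33758)) = 5*(-14208/548618137) = -71040/548618137 ≈ -0.00012949)
-s = -1*(-71040/548618137) = 71040/548618137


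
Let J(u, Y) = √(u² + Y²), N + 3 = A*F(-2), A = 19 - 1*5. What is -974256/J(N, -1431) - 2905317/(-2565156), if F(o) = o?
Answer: 968439/855052 - 487128*√2048722/1024361 ≈ -679.53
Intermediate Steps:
A = 14 (A = 19 - 5 = 14)
N = -31 (N = -3 + 14*(-2) = -3 - 28 = -31)
J(u, Y) = √(Y² + u²)
-974256/J(N, -1431) - 2905317/(-2565156) = -974256/√((-1431)² + (-31)²) - 2905317/(-2565156) = -974256/√(2047761 + 961) - 2905317*(-1/2565156) = -974256*√2048722/2048722 + 968439/855052 = -487128*√2048722/1024361 + 968439/855052 = 968439/855052 - 487128*√2048722/1024361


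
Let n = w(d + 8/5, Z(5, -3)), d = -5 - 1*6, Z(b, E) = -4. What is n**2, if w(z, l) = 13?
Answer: 169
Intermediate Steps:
d = -11 (d = -5 - 6 = -11)
n = 13
n**2 = 13**2 = 169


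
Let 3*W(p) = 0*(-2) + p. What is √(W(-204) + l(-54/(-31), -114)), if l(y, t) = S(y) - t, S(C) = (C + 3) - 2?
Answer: √46841/31 ≈ 6.9815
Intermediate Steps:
S(C) = 1 + C (S(C) = (3 + C) - 2 = 1 + C)
l(y, t) = 1 + y - t (l(y, t) = (1 + y) - t = 1 + y - t)
W(p) = p/3 (W(p) = (0*(-2) + p)/3 = (0 + p)/3 = p/3)
√(W(-204) + l(-54/(-31), -114)) = √((⅓)*(-204) + (1 - 54/(-31) - 1*(-114))) = √(-68 + (1 - 54*(-1/31) + 114)) = √(-68 + (1 + 54/31 + 114)) = √(-68 + 3619/31) = √(1511/31) = √46841/31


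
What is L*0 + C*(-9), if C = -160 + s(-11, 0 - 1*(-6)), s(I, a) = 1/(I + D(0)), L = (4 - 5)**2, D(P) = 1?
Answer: 14409/10 ≈ 1440.9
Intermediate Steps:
L = 1 (L = (-1)**2 = 1)
s(I, a) = 1/(1 + I) (s(I, a) = 1/(I + 1) = 1/(1 + I))
C = -1601/10 (C = -160 + 1/(1 - 11) = -160 + 1/(-10) = -160 - 1/10 = -1601/10 ≈ -160.10)
L*0 + C*(-9) = 1*0 - 1601/10*(-9) = 0 + 14409/10 = 14409/10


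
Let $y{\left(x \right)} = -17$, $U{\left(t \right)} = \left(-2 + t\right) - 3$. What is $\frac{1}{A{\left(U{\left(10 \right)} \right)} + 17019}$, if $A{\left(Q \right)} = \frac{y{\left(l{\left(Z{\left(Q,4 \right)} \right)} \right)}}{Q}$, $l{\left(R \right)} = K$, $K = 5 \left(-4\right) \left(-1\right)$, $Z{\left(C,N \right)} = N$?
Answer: $\frac{5}{85078} \approx 5.877 \cdot 10^{-5}$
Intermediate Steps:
$U{\left(t \right)} = -5 + t$
$K = 20$ ($K = \left(-20\right) \left(-1\right) = 20$)
$l{\left(R \right)} = 20$
$A{\left(Q \right)} = - \frac{17}{Q}$
$\frac{1}{A{\left(U{\left(10 \right)} \right)} + 17019} = \frac{1}{- \frac{17}{-5 + 10} + 17019} = \frac{1}{- \frac{17}{5} + 17019} = \frac{1}{\frac{85078}{5}} = \frac{5}{85078}$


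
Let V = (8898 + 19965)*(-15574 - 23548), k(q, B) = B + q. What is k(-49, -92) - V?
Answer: 1129178145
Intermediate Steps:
V = -1129178286 (V = 28863*(-39122) = -1129178286)
k(-49, -92) - V = (-92 - 49) - 1*(-1129178286) = -141 + 1129178286 = 1129178145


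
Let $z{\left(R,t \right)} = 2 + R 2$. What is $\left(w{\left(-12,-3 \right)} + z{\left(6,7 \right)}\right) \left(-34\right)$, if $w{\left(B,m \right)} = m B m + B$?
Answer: $3604$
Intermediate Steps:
$w{\left(B,m \right)} = B + B m^{2}$ ($w{\left(B,m \right)} = B m m + B = B m^{2} + B = B + B m^{2}$)
$z{\left(R,t \right)} = 2 + 2 R$
$\left(w{\left(-12,-3 \right)} + z{\left(6,7 \right)}\right) \left(-34\right) = \left(- 12 \left(1 + \left(-3\right)^{2}\right) + \left(2 + 2 \cdot 6\right)\right) \left(-34\right) = \left(- 12 \left(1 + 9\right) + \left(2 + 12\right)\right) \left(-34\right) = \left(\left(-12\right) 10 + 14\right) \left(-34\right) = \left(-120 + 14\right) \left(-34\right) = \left(-106\right) \left(-34\right) = 3604$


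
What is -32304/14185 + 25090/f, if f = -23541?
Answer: -1116370114/333929085 ≈ -3.3431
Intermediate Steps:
-32304/14185 + 25090/f = -32304/14185 + 25090/(-23541) = -32304*1/14185 + 25090*(-1/23541) = -32304/14185 - 25090/23541 = -1116370114/333929085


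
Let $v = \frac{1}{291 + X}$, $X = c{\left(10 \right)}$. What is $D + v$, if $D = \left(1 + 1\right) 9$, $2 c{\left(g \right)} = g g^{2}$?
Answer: $\frac{14239}{791} \approx 18.001$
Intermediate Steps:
$c{\left(g \right)} = \frac{g^{3}}{2}$ ($c{\left(g \right)} = \frac{g g^{2}}{2} = \frac{g^{3}}{2}$)
$X = 500$ ($X = \frac{10^{3}}{2} = \frac{1}{2} \cdot 1000 = 500$)
$v = \frac{1}{791}$ ($v = \frac{1}{291 + 500} = \frac{1}{791} \approx 0.0012642$)
$D = 18$ ($D = 2 \cdot 9 = 18$)
$D + v = 18 + \frac{1}{791} = \frac{14239}{791}$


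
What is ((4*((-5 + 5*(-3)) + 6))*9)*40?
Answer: -20160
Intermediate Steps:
((4*((-5 + 5*(-3)) + 6))*9)*40 = ((4*((-5 - 15) + 6))*9)*40 = ((4*(-20 + 6))*9)*40 = ((4*(-14))*9)*40 = -56*9*40 = -504*40 = -20160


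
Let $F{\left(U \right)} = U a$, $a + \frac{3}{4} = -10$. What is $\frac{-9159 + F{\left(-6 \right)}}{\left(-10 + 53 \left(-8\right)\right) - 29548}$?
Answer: $\frac{6063}{19988} \approx 0.30333$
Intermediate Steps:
$a = - \frac{43}{4}$ ($a = - \frac{3}{4} - 10 = - \frac{43}{4} \approx -10.75$)
$F{\left(U \right)} = - \frac{43 U}{4}$ ($F{\left(U \right)} = U \left(- \frac{43}{4}\right) = - \frac{43 U}{4}$)
$\frac{-9159 + F{\left(-6 \right)}}{\left(-10 + 53 \left(-8\right)\right) - 29548} = \frac{-9159 - - \frac{129}{2}}{\left(-10 + 53 \left(-8\right)\right) - 29548} = \frac{-9159 + \frac{129}{2}}{\left(-10 - 424\right) - 29548} = - \frac{18189}{2 \left(-434 - 29548\right)} = - \frac{18189}{2 \left(-29982\right)} = \left(- \frac{18189}{2}\right) \left(- \frac{1}{29982}\right) = \frac{6063}{19988}$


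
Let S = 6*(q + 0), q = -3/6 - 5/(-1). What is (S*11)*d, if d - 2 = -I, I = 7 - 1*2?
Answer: -891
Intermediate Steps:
q = 9/2 (q = -3*⅙ - 5*(-1) = -½ + 5 = 9/2 ≈ 4.5000)
I = 5 (I = 7 - 2 = 5)
S = 27 (S = 6*(9/2 + 0) = 6*(9/2) = 27)
d = -3 (d = 2 - 1*5 = 2 - 5 = -3)
(S*11)*d = (27*11)*(-3) = 297*(-3) = -891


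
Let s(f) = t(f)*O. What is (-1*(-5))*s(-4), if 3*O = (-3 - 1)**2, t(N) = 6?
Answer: 160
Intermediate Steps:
O = 16/3 (O = (-3 - 1)**2/3 = (1/3)*(-4)**2 = (1/3)*16 = 16/3 ≈ 5.3333)
s(f) = 32 (s(f) = 6*(16/3) = 32)
(-1*(-5))*s(-4) = -1*(-5)*32 = 5*32 = 160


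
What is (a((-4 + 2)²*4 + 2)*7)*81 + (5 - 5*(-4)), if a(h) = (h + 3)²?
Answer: 250072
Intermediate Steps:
a(h) = (3 + h)²
(a((-4 + 2)²*4 + 2)*7)*81 + (5 - 5*(-4)) = ((3 + ((-4 + 2)²*4 + 2))²*7)*81 + (5 - 5*(-4)) = ((3 + ((-2)²*4 + 2))²*7)*81 + (5 + 20) = ((3 + (4*4 + 2))²*7)*81 + 25 = ((3 + (16 + 2))²*7)*81 + 25 = ((3 + 18)²*7)*81 + 25 = (21²*7)*81 + 25 = (441*7)*81 + 25 = 3087*81 + 25 = 250047 + 25 = 250072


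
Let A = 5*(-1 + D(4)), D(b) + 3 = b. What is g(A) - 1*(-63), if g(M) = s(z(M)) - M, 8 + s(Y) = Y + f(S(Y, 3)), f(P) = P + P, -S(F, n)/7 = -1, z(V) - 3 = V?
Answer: 72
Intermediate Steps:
D(b) = -3 + b
z(V) = 3 + V
S(F, n) = 7 (S(F, n) = -7*(-1) = 7)
f(P) = 2*P
s(Y) = 6 + Y (s(Y) = -8 + (Y + 2*7) = -8 + (Y + 14) = -8 + (14 + Y) = 6 + Y)
A = 0 (A = 5*(-1 + (-3 + 4)) = 5*(-1 + 1) = 5*0 = 0)
g(M) = 9 (g(M) = (6 + (3 + M)) - M = (9 + M) - M = 9)
g(A) - 1*(-63) = 9 - 1*(-63) = 9 + 63 = 72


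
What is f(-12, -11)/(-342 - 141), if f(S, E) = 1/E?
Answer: 1/5313 ≈ 0.00018822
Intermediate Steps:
f(-12, -11)/(-342 - 141) = 1/((-11)*(-342 - 141)) = -1/11/(-483) = -1/11*(-1/483) = 1/5313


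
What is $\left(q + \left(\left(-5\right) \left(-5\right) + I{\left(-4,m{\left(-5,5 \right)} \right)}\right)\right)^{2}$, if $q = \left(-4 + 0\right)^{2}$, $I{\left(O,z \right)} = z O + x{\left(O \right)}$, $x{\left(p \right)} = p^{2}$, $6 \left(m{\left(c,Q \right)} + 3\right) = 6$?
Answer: $4225$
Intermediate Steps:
$m{\left(c,Q \right)} = -2$ ($m{\left(c,Q \right)} = -3 + \frac{1}{6} \cdot 6 = -3 + 1 = -2$)
$I{\left(O,z \right)} = O^{2} + O z$ ($I{\left(O,z \right)} = z O + O^{2} = O z + O^{2} = O^{2} + O z$)
$q = 16$ ($q = \left(-4\right)^{2} = 16$)
$\left(q + \left(\left(-5\right) \left(-5\right) + I{\left(-4,m{\left(-5,5 \right)} \right)}\right)\right)^{2} = \left(16 - \left(-25 + 4 \left(-4 - 2\right)\right)\right)^{2} = \left(16 + \left(25 - -24\right)\right)^{2} = \left(16 + \left(25 + 24\right)\right)^{2} = \left(16 + 49\right)^{2} = 65^{2} = 4225$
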